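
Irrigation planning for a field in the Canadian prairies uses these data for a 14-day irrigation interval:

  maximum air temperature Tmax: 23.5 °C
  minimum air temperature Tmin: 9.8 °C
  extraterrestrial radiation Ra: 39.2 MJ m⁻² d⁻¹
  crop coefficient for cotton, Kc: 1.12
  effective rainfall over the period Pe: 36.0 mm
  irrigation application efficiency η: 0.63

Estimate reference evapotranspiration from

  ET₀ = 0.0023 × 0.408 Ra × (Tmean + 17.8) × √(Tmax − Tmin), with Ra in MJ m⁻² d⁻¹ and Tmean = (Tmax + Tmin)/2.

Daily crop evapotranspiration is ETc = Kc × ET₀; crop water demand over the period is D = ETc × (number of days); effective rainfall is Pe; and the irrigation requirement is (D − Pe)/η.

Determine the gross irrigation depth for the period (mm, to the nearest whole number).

60 mm

Tmean = (23.5 + 9.8)/2 = 16.65 °C
0.408 Ra = 0.408 × 39.2 = 15.9936 mm/d equivalent
ET₀ = 0.0023 × 15.9936 × (16.65 + 17.8) × √13.7 = 0.0023 × 15.9936 × 34.45 × 3.7014 = 4.6906 mm/d
ETc = Kc × ET₀ = 1.12 × 4.6906 = 5.2535 mm/d
Crop demand D = ETc × 14 d = 5.2535 × 14 = 73.549 mm
D − Pe = 73.549 − 36.0 = 37.549 mm
Gross irrigation = 37.549 / 0.63 = 59.602 mm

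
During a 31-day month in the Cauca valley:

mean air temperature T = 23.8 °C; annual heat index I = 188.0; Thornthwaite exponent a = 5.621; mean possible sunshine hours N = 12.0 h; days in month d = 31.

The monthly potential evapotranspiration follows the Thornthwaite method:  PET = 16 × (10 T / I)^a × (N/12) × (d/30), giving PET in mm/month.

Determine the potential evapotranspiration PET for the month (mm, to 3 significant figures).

10T/I = 10 × 23.8 / 188.0 = 1.2660
(10T/I)^a = 1.2660^5.621 = 3.7651
Uncorrected PET = 16 × 3.7651 = 60.242 mm
Correction = (N/12)(d/30) = (12.0/12)(31/30) = 1.0333
PET = 60.242 × 1.0333 = 62.248 mm/month

62.2 mm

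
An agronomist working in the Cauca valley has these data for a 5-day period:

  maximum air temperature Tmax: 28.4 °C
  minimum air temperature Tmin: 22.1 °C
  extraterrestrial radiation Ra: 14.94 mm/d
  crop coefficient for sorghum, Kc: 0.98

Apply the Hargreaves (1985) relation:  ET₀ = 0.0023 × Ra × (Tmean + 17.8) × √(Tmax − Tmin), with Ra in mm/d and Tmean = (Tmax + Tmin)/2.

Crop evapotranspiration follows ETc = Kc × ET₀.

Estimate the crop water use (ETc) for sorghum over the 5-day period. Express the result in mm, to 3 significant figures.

Tmean = (28.4 + 22.1)/2 = 25.25 °C
ET₀ = 0.0023 × 14.94 × (25.25 + 17.8) × √6.3 = 0.0023 × 14.94 × 43.05 × 2.5100 = 3.7130 mm/d
ETc = Kc × ET₀ = 0.98 × 3.7130 = 3.6387 mm/d
Over 5 days: 3.6387 × 5 = 18.194 mm

18.2 mm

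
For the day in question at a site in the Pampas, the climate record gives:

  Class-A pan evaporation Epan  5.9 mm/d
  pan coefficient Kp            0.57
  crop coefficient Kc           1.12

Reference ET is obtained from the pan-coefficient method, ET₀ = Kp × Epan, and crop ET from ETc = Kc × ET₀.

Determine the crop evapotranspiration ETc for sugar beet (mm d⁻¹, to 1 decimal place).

3.8 mm d⁻¹

ET₀ = 0.57 × 5.9 = 3.3630 mm/d
ETc = Kc × ET₀ = 1.12 × 3.3630 = 3.7666 mm/d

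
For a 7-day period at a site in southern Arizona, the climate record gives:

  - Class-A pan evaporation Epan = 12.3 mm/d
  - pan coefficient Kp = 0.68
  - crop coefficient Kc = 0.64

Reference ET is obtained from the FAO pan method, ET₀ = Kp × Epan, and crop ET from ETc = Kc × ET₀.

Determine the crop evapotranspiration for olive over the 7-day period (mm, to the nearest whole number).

ET₀ = 0.68 × 12.3 = 8.3640 mm/d
ETc = Kc × ET₀ = 0.64 × 8.3640 = 5.3530 mm/d
Over 7 days: 5.3530 × 7 = 37.471 mm

37 mm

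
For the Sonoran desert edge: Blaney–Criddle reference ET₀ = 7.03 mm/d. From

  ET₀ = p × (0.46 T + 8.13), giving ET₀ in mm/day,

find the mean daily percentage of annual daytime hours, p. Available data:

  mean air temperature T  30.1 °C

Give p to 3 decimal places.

p = ET₀ / (0.46 T + 8.13) = 7.03 / (0.46 × 30.1 + 8.13) = 7.03 / 21.976 = 0.3199

0.320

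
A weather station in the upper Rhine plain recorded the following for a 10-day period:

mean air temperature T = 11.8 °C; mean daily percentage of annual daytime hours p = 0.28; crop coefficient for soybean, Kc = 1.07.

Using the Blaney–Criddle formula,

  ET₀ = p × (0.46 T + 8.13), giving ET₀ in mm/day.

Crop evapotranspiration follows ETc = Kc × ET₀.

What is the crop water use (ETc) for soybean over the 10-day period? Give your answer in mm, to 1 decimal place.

ET₀ = 0.28 × (0.46 × 11.8 + 8.13) = 0.28 × 13.558 = 3.7962 mm/d
ETc = Kc × ET₀ = 1.07 × 3.7962 = 4.0619 mm/d
Over 10 days: 4.0619 × 10 = 40.619 mm

40.6 mm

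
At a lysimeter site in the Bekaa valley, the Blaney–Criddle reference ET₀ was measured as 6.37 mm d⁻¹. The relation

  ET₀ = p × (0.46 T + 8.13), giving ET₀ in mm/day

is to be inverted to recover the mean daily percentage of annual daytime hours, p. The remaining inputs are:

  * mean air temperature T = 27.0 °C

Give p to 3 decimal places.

0.310

p = ET₀ / (0.46 T + 8.13) = 6.37 / (0.46 × 27.0 + 8.13) = 6.37 / 20.550 = 0.3100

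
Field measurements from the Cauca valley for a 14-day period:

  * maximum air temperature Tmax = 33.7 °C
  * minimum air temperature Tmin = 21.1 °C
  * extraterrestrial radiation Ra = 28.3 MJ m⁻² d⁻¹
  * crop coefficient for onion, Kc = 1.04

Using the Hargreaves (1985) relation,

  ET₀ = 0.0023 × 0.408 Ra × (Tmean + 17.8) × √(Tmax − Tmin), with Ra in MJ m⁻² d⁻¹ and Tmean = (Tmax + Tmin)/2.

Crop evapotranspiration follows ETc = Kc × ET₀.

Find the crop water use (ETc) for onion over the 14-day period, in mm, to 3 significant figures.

62.0 mm

Tmean = (33.7 + 21.1)/2 = 27.40 °C
0.408 Ra = 0.408 × 28.3 = 11.5464 mm/d equivalent
ET₀ = 0.0023 × 11.5464 × (27.40 + 17.8) × √12.6 = 0.0023 × 11.5464 × 45.20 × 3.5496 = 4.2608 mm/d
ETc = Kc × ET₀ = 1.04 × 4.2608 = 4.4312 mm/d
Over 14 days: 4.4312 × 14 = 62.037 mm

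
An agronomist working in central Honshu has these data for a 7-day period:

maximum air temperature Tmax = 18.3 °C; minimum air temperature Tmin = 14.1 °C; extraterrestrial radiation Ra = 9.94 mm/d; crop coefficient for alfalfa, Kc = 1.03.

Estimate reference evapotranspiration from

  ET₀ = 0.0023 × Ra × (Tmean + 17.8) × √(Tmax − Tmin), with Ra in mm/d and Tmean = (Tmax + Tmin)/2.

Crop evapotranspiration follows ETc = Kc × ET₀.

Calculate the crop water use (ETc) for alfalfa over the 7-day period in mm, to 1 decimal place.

Tmean = (18.3 + 14.1)/2 = 16.20 °C
ET₀ = 0.0023 × 9.94 × (16.20 + 17.8) × √4.2 = 0.0023 × 9.94 × 34.00 × 2.0494 = 1.5930 mm/d
ETc = Kc × ET₀ = 1.03 × 1.5930 = 1.6408 mm/d
Over 7 days: 1.6408 × 7 = 11.486 mm

11.5 mm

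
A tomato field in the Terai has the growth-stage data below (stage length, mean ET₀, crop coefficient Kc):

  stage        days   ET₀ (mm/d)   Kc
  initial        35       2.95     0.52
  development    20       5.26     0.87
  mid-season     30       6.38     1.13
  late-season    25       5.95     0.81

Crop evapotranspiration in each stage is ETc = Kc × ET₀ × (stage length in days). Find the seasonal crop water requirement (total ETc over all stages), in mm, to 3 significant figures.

initial: 0.52 × 2.95 × 35 = 53.69 mm
development: 0.87 × 5.26 × 20 = 91.52 mm
mid-season: 1.13 × 6.38 × 30 = 216.28 mm
late-season: 0.81 × 5.95 × 25 = 120.49 mm
Seasonal total = 481.98 mm

482 mm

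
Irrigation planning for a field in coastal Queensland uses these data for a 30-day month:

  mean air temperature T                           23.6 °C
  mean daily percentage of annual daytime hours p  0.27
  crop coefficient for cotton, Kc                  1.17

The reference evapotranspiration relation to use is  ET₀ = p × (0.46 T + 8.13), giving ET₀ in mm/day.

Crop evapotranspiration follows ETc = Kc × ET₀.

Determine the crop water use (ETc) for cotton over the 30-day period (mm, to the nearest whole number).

ET₀ = 0.27 × (0.46 × 23.6 + 8.13) = 0.27 × 18.986 = 5.1262 mm/d
ETc = Kc × ET₀ = 1.17 × 5.1262 = 5.9977 mm/d
Over 30 days: 5.9977 × 30 = 179.931 mm

180 mm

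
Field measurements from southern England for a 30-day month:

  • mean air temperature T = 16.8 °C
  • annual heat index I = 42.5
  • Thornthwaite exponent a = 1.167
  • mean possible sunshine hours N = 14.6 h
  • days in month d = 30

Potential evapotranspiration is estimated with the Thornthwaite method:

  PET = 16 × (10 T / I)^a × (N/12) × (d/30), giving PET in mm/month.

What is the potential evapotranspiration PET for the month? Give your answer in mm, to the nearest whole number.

10T/I = 10 × 16.8 / 42.5 = 3.9529
(10T/I)^a = 3.9529^1.167 = 4.9728
Uncorrected PET = 16 × 4.9728 = 79.565 mm
Correction = (N/12)(d/30) = (14.6/12)(30/30) = 1.2167
PET = 79.565 × 1.2167 = 96.807 mm/month

97 mm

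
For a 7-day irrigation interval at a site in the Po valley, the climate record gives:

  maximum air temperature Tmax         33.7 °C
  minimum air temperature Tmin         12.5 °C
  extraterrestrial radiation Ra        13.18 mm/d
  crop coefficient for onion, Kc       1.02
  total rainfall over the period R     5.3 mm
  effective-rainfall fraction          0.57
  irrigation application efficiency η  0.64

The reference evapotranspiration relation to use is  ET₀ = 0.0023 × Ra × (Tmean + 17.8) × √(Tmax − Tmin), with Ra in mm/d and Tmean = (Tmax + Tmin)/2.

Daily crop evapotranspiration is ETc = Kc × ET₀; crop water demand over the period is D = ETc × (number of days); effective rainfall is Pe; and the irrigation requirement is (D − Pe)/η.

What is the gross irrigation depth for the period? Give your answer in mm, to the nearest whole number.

59 mm

Tmean = (33.7 + 12.5)/2 = 23.10 °C
ET₀ = 0.0023 × 13.18 × (23.10 + 17.8) × √21.2 = 0.0023 × 13.18 × 40.90 × 4.6043 = 5.7086 mm/d
ETc = Kc × ET₀ = 1.02 × 5.7086 = 5.8228 mm/d
Crop demand D = ETc × 7 d = 5.8228 × 7 = 40.760 mm
Pe = 0.57 × 5.3 = 3.021 mm
D − Pe = 40.760 − 3.021 = 37.739 mm
Gross irrigation = 37.739 / 0.64 = 58.967 mm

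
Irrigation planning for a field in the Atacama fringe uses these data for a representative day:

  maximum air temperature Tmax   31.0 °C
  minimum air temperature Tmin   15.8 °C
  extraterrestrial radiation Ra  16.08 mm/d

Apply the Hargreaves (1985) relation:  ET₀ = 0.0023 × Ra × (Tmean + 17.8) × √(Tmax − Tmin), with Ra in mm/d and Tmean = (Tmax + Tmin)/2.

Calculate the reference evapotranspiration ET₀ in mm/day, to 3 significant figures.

Tmean = (31.0 + 15.8)/2 = 23.40 °C
ET₀ = 0.0023 × 16.08 × (23.40 + 17.8) × √15.2 = 0.0023 × 16.08 × 41.20 × 3.8987 = 5.9406 mm/d

5.94 mm/day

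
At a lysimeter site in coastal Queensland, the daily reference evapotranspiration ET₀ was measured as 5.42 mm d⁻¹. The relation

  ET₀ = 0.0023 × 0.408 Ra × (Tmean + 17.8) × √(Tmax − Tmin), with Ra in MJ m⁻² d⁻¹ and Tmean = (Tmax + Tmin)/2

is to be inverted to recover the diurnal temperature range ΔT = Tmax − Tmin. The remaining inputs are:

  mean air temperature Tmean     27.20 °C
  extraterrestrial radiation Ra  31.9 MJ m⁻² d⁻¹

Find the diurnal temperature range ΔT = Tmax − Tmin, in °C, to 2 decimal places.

16.19 °C

√ΔT = ET₀ / [0.0023 × 0.408 × Ra × (Tmean+17.8)] = 5.42 / (0.0023 × 13.0152 × 45.00) = 4.0235
ΔT = 4.0235² = 16.189 °C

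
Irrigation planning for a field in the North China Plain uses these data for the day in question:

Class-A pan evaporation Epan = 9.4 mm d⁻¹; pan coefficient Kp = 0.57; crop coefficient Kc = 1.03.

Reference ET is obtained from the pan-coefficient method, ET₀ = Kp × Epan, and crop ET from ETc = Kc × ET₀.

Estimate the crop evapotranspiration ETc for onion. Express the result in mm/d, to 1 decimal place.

ET₀ = 0.57 × 9.4 = 5.3580 mm/d
ETc = Kc × ET₀ = 1.03 × 5.3580 = 5.5187 mm/d

5.5 mm/d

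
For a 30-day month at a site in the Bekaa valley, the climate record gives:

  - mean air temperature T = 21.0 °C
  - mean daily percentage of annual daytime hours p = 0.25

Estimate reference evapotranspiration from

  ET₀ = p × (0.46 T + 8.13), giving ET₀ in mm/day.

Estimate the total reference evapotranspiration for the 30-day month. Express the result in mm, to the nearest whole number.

ET₀ = 0.25 × (0.46 × 21.0 + 8.13) = 0.25 × 17.790 = 4.4475 mm/d
Monthly total = 4.4475 × 30 = 133.425 mm

133 mm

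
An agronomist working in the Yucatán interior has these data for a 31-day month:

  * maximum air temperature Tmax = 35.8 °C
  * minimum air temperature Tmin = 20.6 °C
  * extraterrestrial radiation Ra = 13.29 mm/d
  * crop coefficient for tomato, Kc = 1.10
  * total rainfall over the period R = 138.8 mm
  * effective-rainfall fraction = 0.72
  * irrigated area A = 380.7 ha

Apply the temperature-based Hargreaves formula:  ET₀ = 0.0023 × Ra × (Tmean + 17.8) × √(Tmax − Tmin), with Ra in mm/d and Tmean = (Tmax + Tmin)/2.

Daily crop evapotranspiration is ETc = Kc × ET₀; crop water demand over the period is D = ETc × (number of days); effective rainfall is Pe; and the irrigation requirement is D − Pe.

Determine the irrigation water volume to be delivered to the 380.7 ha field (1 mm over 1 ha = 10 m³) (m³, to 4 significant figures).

331200 m³

Tmean = (35.8 + 20.6)/2 = 28.20 °C
ET₀ = 0.0023 × 13.29 × (28.20 + 17.8) × √15.2 = 0.0023 × 13.29 × 46.00 × 3.8987 = 5.4819 mm/d
ETc = Kc × ET₀ = 1.10 × 5.4819 = 6.0301 mm/d
Crop demand D = ETc × 31 d = 6.0301 × 31 = 186.933 mm
Pe = 0.72 × 138.8 = 99.936 mm
D − Pe = 186.933 − 99.936 = 86.997 mm
Volume = 86.997 mm × 380.7 ha × 10 = 331197.6 m³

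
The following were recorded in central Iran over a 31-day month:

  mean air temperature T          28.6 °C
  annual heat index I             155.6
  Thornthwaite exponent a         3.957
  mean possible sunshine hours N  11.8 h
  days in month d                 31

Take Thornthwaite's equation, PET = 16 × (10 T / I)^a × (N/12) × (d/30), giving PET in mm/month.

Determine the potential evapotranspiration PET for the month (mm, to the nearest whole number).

181 mm

10T/I = 10 × 28.6 / 155.6 = 1.8380
(10T/I)^a = 1.8380^3.957 = 11.1177
Uncorrected PET = 16 × 11.1177 = 177.883 mm
Correction = (N/12)(d/30) = (11.8/12)(31/30) = 1.0161
PET = 177.883 × 1.0161 = 180.747 mm/month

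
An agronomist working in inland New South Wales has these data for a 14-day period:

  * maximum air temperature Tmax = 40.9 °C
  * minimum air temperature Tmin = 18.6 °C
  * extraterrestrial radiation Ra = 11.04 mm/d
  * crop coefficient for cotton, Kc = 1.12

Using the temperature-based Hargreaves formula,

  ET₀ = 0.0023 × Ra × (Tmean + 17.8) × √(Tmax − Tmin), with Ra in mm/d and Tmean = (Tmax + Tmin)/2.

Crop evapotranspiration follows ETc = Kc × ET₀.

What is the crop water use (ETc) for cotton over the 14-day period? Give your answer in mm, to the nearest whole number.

Tmean = (40.9 + 18.6)/2 = 29.75 °C
ET₀ = 0.0023 × 11.04 × (29.75 + 17.8) × √22.3 = 0.0023 × 11.04 × 47.55 × 4.7223 = 5.7017 mm/d
ETc = Kc × ET₀ = 1.12 × 5.7017 = 6.3859 mm/d
Over 14 days: 6.3859 × 14 = 89.403 mm

89 mm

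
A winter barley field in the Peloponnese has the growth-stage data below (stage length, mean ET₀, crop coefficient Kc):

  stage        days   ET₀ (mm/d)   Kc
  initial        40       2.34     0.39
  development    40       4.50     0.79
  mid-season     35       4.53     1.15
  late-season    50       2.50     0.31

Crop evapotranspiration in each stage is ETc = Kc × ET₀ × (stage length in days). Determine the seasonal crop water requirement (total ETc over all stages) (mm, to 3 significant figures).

400 mm

initial: 0.39 × 2.34 × 40 = 36.50 mm
development: 0.79 × 4.50 × 40 = 142.20 mm
mid-season: 1.15 × 4.53 × 35 = 182.33 mm
late-season: 0.31 × 2.50 × 50 = 38.75 mm
Seasonal total = 399.78 mm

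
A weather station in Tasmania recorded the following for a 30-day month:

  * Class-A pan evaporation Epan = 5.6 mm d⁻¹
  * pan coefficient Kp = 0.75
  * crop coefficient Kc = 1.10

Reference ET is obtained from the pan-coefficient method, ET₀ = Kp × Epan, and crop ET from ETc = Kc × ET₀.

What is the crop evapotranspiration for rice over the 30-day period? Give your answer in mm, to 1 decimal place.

ET₀ = 0.75 × 5.6 = 4.2000 mm/d
ETc = Kc × ET₀ = 1.10 × 4.2000 = 4.6200 mm/d
Over 30 days: 4.6200 × 30 = 138.600 mm

138.6 mm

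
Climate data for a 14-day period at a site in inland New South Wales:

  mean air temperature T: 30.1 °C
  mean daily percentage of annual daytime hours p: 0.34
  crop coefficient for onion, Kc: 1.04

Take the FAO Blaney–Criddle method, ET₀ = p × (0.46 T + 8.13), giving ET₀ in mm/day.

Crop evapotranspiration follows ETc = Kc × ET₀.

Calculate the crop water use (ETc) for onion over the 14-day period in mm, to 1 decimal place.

ET₀ = 0.34 × (0.46 × 30.1 + 8.13) = 0.34 × 21.976 = 7.4718 mm/d
ETc = Kc × ET₀ = 1.04 × 7.4718 = 7.7707 mm/d
Over 14 days: 7.7707 × 14 = 108.790 mm

108.8 mm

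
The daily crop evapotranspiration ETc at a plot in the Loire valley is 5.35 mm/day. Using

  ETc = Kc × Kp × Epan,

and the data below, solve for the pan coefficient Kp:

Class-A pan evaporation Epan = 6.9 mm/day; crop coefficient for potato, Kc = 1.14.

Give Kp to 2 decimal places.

ETc = Kc × Kp × Epan  ⇒  Kp = ETc / (Kc × Epan)
Kp = 5.35 / (1.14 × 6.9) = 5.35 / 7.866 = 0.6801

0.68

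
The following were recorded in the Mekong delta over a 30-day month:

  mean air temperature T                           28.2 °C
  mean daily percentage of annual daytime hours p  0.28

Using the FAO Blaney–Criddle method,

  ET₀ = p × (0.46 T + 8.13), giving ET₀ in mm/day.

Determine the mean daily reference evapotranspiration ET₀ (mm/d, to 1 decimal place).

5.9 mm/d

ET₀ = 0.28 × (0.46 × 28.2 + 8.13) = 0.28 × 21.102 = 5.9086 mm/d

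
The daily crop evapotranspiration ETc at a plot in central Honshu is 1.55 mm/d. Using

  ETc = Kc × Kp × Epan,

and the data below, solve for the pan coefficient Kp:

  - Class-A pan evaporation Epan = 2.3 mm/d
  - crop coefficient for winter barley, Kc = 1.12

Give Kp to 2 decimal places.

ETc = Kc × Kp × Epan  ⇒  Kp = ETc / (Kc × Epan)
Kp = 1.55 / (1.12 × 2.3) = 1.55 / 2.576 = 0.6017

0.60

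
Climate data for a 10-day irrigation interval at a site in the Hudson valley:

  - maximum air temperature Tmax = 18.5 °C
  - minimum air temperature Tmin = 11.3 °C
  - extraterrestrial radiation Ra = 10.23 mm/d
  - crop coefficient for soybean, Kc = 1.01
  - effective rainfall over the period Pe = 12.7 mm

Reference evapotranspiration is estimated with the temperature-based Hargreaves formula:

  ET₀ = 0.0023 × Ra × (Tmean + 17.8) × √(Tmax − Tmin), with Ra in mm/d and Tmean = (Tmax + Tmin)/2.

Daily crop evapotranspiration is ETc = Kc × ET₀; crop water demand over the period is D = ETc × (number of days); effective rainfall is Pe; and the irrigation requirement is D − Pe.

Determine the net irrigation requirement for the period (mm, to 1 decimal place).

8.2 mm

Tmean = (18.5 + 11.3)/2 = 14.90 °C
ET₀ = 0.0023 × 10.23 × (14.90 + 17.8) × √7.2 = 0.0023 × 10.23 × 32.70 × 2.6833 = 2.0645 mm/d
ETc = Kc × ET₀ = 1.01 × 2.0645 = 2.0851 mm/d
Crop demand D = ETc × 10 d = 2.0851 × 10 = 20.851 mm
D − Pe = 20.851 − 12.7 = 8.151 mm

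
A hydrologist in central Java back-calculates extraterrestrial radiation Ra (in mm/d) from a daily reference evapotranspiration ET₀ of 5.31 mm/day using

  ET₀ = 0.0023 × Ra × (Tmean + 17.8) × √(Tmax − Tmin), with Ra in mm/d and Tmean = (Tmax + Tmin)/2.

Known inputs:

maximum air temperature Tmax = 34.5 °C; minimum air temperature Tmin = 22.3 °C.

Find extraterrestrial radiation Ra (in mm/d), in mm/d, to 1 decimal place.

14.3 mm/d

Tmean = 28.40 °C; √ΔT = 3.4928
Ra = ET₀ / [0.0023 × (Tmean+17.8) × √ΔT] = 5.31 / (0.0023 × 46.20 × 3.4928) = 14.307 mm/d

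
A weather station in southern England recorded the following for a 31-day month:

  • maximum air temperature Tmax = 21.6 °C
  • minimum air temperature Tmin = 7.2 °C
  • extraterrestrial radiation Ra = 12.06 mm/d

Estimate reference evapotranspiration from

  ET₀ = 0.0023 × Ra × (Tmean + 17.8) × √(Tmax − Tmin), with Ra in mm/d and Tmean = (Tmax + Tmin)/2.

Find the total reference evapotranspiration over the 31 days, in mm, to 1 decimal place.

Tmean = (21.6 + 7.2)/2 = 14.40 °C
ET₀ = 0.0023 × 12.06 × (14.40 + 17.8) × √14.4 = 0.0023 × 12.06 × 32.20 × 3.7947 = 3.3893 mm/d
Over 31 days: 3.3893 × 31 = 105.068 mm

105.1 mm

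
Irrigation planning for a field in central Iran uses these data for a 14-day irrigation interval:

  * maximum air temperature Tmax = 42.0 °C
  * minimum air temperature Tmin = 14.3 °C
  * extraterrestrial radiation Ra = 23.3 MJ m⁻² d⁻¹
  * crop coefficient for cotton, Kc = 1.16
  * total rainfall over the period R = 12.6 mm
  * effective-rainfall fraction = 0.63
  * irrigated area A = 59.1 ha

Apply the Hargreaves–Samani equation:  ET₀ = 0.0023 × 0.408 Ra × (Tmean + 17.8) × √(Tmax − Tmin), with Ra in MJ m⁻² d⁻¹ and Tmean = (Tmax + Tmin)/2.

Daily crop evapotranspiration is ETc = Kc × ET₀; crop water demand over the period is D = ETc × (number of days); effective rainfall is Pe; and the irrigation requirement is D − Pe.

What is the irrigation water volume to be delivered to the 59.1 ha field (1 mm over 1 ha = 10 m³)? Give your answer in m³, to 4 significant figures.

Tmean = (42.0 + 14.3)/2 = 28.15 °C
0.408 Ra = 0.408 × 23.3 = 9.5064 mm/d equivalent
ET₀ = 0.0023 × 9.5064 × (28.15 + 17.8) × √27.7 = 0.0023 × 9.5064 × 45.95 × 5.2631 = 5.2878 mm/d
ETc = Kc × ET₀ = 1.16 × 5.2878 = 6.1338 mm/d
Crop demand D = ETc × 14 d = 6.1338 × 14 = 85.873 mm
Pe = 0.63 × 12.6 = 7.938 mm
D − Pe = 85.873 − 7.938 = 77.935 mm
Volume = 77.935 mm × 59.1 ha × 10 = 46059.6 m³

46060 m³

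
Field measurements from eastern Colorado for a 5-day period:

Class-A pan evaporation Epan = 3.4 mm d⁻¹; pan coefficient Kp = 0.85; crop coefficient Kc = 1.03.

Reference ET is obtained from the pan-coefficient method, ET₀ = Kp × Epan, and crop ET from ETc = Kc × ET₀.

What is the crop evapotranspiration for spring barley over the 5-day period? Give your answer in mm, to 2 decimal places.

14.88 mm

ET₀ = 0.85 × 3.4 = 2.8900 mm/d
ETc = Kc × ET₀ = 1.03 × 2.8900 = 2.9767 mm/d
Over 5 days: 2.9767 × 5 = 14.884 mm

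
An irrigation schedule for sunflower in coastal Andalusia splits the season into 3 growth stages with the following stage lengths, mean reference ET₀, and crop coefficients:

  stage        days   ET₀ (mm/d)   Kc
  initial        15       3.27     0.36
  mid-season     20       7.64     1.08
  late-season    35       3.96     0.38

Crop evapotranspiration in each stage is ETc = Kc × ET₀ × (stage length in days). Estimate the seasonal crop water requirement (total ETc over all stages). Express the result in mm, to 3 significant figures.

235 mm

initial: 0.36 × 3.27 × 15 = 17.66 mm
mid-season: 1.08 × 7.64 × 20 = 165.02 mm
late-season: 0.38 × 3.96 × 35 = 52.67 mm
Seasonal total = 235.35 mm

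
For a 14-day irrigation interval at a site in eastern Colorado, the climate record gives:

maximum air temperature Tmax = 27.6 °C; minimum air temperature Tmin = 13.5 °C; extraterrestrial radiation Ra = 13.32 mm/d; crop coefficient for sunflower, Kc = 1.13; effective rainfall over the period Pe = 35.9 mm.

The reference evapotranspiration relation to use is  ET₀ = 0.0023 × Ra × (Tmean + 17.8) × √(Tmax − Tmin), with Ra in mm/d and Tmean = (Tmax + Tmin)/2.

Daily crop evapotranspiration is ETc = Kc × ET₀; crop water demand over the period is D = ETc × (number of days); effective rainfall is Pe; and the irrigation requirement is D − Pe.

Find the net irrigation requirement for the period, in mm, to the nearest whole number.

Tmean = (27.6 + 13.5)/2 = 20.55 °C
ET₀ = 0.0023 × 13.32 × (20.55 + 17.8) × √14.1 = 0.0023 × 13.32 × 38.35 × 3.7550 = 4.4117 mm/d
ETc = Kc × ET₀ = 1.13 × 4.4117 = 4.9852 mm/d
Crop demand D = ETc × 14 d = 4.9852 × 14 = 69.793 mm
D − Pe = 69.793 − 35.9 = 33.893 mm

34 mm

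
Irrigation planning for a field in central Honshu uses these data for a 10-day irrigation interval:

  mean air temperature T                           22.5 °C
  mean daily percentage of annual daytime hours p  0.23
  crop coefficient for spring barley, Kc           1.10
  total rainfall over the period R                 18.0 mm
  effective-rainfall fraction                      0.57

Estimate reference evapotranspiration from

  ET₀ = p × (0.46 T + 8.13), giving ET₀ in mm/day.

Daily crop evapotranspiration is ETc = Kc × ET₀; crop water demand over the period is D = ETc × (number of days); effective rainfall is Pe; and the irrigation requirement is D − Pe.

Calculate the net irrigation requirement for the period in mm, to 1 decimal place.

36.5 mm

ET₀ = 0.23 × (0.46 × 22.5 + 8.13) = 0.23 × 18.480 = 4.2504 mm/d
ETc = Kc × ET₀ = 1.10 × 4.2504 = 4.6754 mm/d
Crop demand D = ETc × 10 d = 4.6754 × 10 = 46.754 mm
Pe = 0.57 × 18.0 = 10.260 mm
D − Pe = 46.754 − 10.260 = 36.494 mm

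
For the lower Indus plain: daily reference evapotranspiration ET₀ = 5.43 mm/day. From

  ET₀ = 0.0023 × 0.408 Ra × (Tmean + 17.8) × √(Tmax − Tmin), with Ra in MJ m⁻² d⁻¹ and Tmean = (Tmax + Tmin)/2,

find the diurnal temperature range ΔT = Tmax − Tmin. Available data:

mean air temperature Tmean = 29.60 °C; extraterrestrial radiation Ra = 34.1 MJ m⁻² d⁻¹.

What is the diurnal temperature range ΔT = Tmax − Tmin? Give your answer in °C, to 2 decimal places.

√ΔT = ET₀ / [0.0023 × 0.408 × Ra × (Tmean+17.8)] = 5.43 / (0.0023 × 13.9128 × 47.40) = 3.5800
ΔT = 3.5800² = 12.816 °C

12.82 °C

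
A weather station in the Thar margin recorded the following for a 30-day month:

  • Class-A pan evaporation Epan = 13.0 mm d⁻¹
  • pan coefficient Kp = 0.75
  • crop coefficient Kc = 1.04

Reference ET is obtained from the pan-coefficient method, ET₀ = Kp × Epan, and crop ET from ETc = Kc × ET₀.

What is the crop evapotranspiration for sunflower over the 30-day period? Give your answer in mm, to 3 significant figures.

ET₀ = 0.75 × 13.0 = 9.7500 mm/d
ETc = Kc × ET₀ = 1.04 × 9.7500 = 10.1400 mm/d
Over 30 days: 10.1400 × 30 = 304.200 mm

304 mm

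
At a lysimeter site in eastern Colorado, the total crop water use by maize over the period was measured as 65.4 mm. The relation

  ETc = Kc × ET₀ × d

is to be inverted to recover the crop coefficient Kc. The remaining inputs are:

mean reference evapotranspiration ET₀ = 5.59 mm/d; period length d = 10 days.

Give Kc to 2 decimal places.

ETc = Kc × ET₀ × d  ⇒  Kc = ETc / (ET₀ × d)
Kc = 65.4 / (5.59 × 10) = 65.4 / 55.90 = 1.1699

1.17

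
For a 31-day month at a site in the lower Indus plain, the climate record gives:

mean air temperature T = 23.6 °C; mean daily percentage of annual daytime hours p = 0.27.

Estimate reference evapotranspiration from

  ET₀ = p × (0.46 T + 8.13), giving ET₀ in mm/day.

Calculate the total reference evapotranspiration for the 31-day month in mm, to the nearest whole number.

159 mm

ET₀ = 0.27 × (0.46 × 23.6 + 8.13) = 0.27 × 18.986 = 5.1262 mm/d
Monthly total = 5.1262 × 31 = 158.912 mm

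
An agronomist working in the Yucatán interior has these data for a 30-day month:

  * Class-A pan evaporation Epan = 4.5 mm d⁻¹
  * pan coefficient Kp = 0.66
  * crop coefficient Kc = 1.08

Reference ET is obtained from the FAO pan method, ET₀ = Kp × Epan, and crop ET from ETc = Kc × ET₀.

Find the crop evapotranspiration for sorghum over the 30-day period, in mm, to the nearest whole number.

ET₀ = 0.66 × 4.5 = 2.9700 mm/d
ETc = Kc × ET₀ = 1.08 × 2.9700 = 3.2076 mm/d
Over 30 days: 3.2076 × 30 = 96.228 mm

96 mm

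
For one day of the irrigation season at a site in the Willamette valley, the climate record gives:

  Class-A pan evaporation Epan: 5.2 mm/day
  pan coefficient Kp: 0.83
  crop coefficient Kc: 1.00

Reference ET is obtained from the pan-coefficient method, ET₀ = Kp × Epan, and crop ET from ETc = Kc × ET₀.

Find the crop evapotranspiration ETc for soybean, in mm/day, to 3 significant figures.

4.32 mm/day

ET₀ = 0.83 × 5.2 = 4.3160 mm/d
ETc = Kc × ET₀ = 1.00 × 4.3160 = 4.3160 mm/d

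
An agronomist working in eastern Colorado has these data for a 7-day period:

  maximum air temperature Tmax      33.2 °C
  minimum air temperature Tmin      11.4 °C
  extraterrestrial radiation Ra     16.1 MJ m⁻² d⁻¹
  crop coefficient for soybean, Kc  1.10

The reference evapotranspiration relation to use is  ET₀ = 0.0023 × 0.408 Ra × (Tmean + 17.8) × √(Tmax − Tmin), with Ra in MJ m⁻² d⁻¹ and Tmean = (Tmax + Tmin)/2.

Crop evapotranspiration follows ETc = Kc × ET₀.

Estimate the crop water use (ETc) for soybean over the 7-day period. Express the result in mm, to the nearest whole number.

22 mm

Tmean = (33.2 + 11.4)/2 = 22.30 °C
0.408 Ra = 0.408 × 16.1 = 6.5688 mm/d equivalent
ET₀ = 0.0023 × 6.5688 × (22.30 + 17.8) × √21.8 = 0.0023 × 6.5688 × 40.10 × 4.6690 = 2.8287 mm/d
ETc = Kc × ET₀ = 1.10 × 2.8287 = 3.1116 mm/d
Over 7 days: 3.1116 × 7 = 21.781 mm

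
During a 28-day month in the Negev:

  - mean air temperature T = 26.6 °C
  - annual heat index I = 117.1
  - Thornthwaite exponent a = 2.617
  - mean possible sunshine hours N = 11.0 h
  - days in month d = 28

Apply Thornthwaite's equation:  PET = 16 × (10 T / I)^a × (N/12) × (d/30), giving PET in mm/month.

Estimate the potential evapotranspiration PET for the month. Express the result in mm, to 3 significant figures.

117 mm

10T/I = 10 × 26.6 / 117.1 = 2.2716
(10T/I)^a = 2.2716^2.617 = 8.5609
Uncorrected PET = 16 × 8.5609 = 136.974 mm
Correction = (N/12)(d/30) = (11.0/12)(28/30) = 0.8556
PET = 136.974 × 0.8556 = 117.195 mm/month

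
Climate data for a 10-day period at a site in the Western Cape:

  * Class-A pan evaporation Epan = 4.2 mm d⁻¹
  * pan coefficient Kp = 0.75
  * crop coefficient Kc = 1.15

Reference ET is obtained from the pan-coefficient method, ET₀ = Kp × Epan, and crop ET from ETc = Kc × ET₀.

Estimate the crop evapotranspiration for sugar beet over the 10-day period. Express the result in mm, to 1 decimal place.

36.2 mm

ET₀ = 0.75 × 4.2 = 3.1500 mm/d
ETc = Kc × ET₀ = 1.15 × 3.1500 = 3.6225 mm/d
Over 10 days: 3.6225 × 10 = 36.225 mm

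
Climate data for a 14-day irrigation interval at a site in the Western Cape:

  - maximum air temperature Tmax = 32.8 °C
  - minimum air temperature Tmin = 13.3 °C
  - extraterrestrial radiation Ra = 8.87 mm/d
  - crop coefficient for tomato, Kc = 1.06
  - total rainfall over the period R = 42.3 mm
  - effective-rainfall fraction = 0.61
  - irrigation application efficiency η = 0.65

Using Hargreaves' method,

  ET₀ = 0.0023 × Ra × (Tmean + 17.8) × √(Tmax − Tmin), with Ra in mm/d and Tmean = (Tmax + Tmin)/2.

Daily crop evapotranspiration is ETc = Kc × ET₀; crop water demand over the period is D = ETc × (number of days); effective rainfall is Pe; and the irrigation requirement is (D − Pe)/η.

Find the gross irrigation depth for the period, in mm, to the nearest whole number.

Tmean = (32.8 + 13.3)/2 = 23.05 °C
ET₀ = 0.0023 × 8.87 × (23.05 + 17.8) × √19.5 = 0.0023 × 8.87 × 40.85 × 4.4159 = 3.6801 mm/d
ETc = Kc × ET₀ = 1.06 × 3.6801 = 3.9009 mm/d
Crop demand D = ETc × 14 d = 3.9009 × 14 = 54.613 mm
Pe = 0.61 × 42.3 = 25.803 mm
D − Pe = 54.613 − 25.803 = 28.810 mm
Gross irrigation = 28.810 / 0.65 = 44.323 mm

44 mm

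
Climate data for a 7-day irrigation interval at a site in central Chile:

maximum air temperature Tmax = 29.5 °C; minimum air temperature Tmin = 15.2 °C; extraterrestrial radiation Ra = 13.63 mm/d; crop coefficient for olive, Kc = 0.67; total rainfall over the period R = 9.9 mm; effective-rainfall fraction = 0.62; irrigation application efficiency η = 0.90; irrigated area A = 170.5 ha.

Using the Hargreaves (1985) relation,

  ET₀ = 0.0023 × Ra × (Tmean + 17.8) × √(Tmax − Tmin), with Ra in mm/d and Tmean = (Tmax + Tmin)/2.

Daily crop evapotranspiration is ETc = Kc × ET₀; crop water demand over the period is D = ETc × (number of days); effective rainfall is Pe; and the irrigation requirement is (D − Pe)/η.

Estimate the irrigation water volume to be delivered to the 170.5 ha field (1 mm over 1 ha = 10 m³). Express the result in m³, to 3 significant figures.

30700 m³

Tmean = (29.5 + 15.2)/2 = 22.35 °C
ET₀ = 0.0023 × 13.63 × (22.35 + 17.8) × √14.3 = 0.0023 × 13.63 × 40.15 × 3.7815 = 4.7596 mm/d
ETc = Kc × ET₀ = 0.67 × 4.7596 = 3.1889 mm/d
Crop demand D = ETc × 7 d = 3.1889 × 7 = 22.322 mm
Pe = 0.62 × 9.9 = 6.138 mm
D − Pe = 22.322 − 6.138 = 16.184 mm
Gross irrigation = 16.184 / 0.90 = 17.982 mm
Volume = 17.982 mm × 170.5 ha × 10 = 30659.3 m³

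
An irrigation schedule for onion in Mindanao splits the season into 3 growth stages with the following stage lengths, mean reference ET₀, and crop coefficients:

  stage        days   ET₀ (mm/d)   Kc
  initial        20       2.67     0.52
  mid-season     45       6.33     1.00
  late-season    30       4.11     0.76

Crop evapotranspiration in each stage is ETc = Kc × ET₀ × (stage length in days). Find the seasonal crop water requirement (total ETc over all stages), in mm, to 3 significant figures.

406 mm

initial: 0.52 × 2.67 × 20 = 27.77 mm
mid-season: 1.00 × 6.33 × 45 = 284.85 mm
late-season: 0.76 × 4.11 × 30 = 93.71 mm
Seasonal total = 406.33 mm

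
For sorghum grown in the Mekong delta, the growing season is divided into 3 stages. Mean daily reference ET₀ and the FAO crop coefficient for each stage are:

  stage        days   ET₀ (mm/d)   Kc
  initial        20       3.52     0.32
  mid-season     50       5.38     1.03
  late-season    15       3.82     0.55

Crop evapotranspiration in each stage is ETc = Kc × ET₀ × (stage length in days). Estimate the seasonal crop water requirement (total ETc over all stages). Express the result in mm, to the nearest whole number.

331 mm

initial: 0.32 × 3.52 × 20 = 22.53 mm
mid-season: 1.03 × 5.38 × 50 = 277.07 mm
late-season: 0.55 × 3.82 × 15 = 31.52 mm
Seasonal total = 331.12 mm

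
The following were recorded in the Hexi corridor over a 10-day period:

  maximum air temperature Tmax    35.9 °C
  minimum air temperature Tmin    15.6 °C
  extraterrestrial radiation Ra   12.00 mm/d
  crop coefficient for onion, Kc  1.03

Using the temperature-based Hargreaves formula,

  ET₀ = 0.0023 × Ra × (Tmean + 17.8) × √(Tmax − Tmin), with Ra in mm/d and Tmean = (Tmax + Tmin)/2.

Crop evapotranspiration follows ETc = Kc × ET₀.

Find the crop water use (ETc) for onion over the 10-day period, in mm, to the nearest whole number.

Tmean = (35.9 + 15.6)/2 = 25.75 °C
ET₀ = 0.0023 × 12.00 × (25.75 + 17.8) × √20.3 = 0.0023 × 12.00 × 43.55 × 4.5056 = 5.4156 mm/d
ETc = Kc × ET₀ = 1.03 × 5.4156 = 5.5781 mm/d
Over 10 days: 5.5781 × 10 = 55.781 mm

56 mm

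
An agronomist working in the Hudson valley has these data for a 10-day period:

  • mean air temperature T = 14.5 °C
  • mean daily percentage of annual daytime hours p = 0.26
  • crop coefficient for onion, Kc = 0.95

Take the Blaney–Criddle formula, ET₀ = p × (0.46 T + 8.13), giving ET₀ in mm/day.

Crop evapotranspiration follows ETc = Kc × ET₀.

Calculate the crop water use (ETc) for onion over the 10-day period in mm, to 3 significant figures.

36.6 mm

ET₀ = 0.26 × (0.46 × 14.5 + 8.13) = 0.26 × 14.800 = 3.8480 mm/d
ETc = Kc × ET₀ = 0.95 × 3.8480 = 3.6556 mm/d
Over 10 days: 3.6556 × 10 = 36.556 mm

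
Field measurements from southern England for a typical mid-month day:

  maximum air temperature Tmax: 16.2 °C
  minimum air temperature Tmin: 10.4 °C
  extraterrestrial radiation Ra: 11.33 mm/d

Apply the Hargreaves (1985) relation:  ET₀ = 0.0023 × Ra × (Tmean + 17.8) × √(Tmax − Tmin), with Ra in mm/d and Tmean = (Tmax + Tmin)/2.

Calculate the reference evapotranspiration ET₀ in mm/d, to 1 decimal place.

Tmean = (16.2 + 10.4)/2 = 13.30 °C
ET₀ = 0.0023 × 11.33 × (13.30 + 17.8) × √5.8 = 0.0023 × 11.33 × 31.10 × 2.4083 = 1.9518 mm/d

2.0 mm/d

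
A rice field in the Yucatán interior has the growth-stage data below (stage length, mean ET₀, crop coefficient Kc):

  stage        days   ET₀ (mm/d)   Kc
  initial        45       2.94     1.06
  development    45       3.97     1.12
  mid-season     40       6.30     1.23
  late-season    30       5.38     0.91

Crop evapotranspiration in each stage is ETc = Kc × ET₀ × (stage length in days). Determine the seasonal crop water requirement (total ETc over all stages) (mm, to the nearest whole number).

797 mm

initial: 1.06 × 2.94 × 45 = 140.24 mm
development: 1.12 × 3.97 × 45 = 200.09 mm
mid-season: 1.23 × 6.30 × 40 = 309.96 mm
late-season: 0.91 × 5.38 × 30 = 146.87 mm
Seasonal total = 797.16 mm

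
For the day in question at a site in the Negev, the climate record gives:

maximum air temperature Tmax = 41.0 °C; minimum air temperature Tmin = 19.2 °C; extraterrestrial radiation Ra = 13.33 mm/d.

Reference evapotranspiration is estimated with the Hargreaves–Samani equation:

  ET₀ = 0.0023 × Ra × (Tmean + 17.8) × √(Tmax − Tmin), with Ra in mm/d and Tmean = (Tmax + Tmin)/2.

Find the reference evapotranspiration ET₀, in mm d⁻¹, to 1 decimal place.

Tmean = (41.0 + 19.2)/2 = 30.10 °C
ET₀ = 0.0023 × 13.33 × (30.10 + 17.8) × √21.8 = 0.0023 × 13.33 × 47.90 × 4.6690 = 6.8567 mm/d

6.9 mm d⁻¹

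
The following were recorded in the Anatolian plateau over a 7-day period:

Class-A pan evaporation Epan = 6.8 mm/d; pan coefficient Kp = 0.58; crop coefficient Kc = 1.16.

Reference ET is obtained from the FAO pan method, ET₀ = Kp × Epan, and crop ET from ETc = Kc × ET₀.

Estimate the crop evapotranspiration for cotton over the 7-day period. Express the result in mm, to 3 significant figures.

ET₀ = 0.58 × 6.8 = 3.9440 mm/d
ETc = Kc × ET₀ = 1.16 × 3.9440 = 4.5750 mm/d
Over 7 days: 4.5750 × 7 = 32.025 mm

32.0 mm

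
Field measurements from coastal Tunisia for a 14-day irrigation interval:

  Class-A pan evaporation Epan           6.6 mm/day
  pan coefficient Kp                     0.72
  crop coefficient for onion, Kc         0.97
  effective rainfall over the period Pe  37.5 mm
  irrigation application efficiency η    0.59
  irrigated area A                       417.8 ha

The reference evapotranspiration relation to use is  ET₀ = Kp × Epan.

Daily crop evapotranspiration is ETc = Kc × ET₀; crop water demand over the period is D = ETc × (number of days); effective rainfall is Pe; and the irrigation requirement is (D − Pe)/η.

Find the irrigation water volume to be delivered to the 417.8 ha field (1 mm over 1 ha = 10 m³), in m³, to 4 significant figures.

191400 m³

ET₀ = 0.72 × 6.6 = 4.7520 mm/d
ETc = Kc × ET₀ = 0.97 × 4.7520 = 4.6094 mm/d
Crop demand D = ETc × 14 d = 4.6094 × 14 = 64.532 mm
D − Pe = 64.532 − 37.5 = 27.032 mm
Gross irrigation = 27.032 / 0.59 = 45.817 mm
Volume = 45.817 mm × 417.8 ha × 10 = 191423.4 m³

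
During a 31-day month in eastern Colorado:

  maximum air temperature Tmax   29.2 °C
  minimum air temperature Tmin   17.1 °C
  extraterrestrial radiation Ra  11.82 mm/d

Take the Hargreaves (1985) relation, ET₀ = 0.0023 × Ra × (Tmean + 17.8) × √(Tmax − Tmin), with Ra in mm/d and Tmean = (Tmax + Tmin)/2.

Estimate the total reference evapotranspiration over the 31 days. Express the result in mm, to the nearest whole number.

Tmean = (29.2 + 17.1)/2 = 23.15 °C
ET₀ = 0.0023 × 11.82 × (23.15 + 17.8) × √12.1 = 0.0023 × 11.82 × 40.95 × 3.4785 = 3.8725 mm/d
Over 31 days: 3.8725 × 31 = 120.048 mm

120 mm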